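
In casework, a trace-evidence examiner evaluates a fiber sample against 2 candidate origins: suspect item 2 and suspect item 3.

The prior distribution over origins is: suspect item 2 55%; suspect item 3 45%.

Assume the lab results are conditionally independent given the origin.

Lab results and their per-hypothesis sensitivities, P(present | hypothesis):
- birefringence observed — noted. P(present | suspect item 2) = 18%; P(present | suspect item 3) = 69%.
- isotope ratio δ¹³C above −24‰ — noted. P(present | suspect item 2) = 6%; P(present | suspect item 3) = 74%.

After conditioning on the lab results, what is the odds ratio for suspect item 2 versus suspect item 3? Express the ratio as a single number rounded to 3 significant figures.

Unnormalized posterior weight (prior times the lab result likelihoods) for each of the two hypotheses:
  suspect item 2: 0.55 × 0.18 × 0.06 = 0.00594
  suspect item 3: 0.45 × 0.69 × 0.74 = 0.22977
Odds(suspect item 2 : suspect item 3) = 0.00594 / 0.22977 ≈ 0.0259.

0.0259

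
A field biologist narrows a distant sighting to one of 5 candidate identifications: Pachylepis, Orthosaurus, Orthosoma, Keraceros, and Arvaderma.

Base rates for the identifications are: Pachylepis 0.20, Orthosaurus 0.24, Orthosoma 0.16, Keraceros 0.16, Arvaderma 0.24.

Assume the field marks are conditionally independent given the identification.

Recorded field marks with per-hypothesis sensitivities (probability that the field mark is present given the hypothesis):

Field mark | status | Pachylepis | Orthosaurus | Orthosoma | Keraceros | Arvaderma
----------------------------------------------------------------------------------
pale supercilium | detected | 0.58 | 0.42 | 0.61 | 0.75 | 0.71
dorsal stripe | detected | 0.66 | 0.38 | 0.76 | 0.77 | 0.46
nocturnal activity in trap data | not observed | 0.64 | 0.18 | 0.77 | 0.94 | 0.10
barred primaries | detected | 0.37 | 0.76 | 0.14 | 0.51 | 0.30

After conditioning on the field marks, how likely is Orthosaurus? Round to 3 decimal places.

Multiply each prior by the joint likelihood of the field mark pattern (using 1 − P(present | H) for each absent field mark):
  Pachylepis: 0.20 × 0.58 × 0.66 × (1 − 0.64) × 0.37 = 0.010198
  Orthosaurus: 0.24 × 0.42 × 0.38 × (1 − 0.18) × 0.76 = 0.023871
  Orthosoma: 0.16 × 0.61 × 0.76 × (1 − 0.77) × 0.14 = 0.0023885
  Keraceros: 0.16 × 0.75 × 0.77 × (1 − 0.94) × 0.51 = 0.0028274
  Arvaderma: 0.24 × 0.71 × 0.46 × (1 − 0.10) × 0.30 = 0.021164
Marginal likelihood of the evidence = 0.060448.
P(Orthosaurus | evidence) = 0.023871 / 0.060448 ≈ 0.395.

0.395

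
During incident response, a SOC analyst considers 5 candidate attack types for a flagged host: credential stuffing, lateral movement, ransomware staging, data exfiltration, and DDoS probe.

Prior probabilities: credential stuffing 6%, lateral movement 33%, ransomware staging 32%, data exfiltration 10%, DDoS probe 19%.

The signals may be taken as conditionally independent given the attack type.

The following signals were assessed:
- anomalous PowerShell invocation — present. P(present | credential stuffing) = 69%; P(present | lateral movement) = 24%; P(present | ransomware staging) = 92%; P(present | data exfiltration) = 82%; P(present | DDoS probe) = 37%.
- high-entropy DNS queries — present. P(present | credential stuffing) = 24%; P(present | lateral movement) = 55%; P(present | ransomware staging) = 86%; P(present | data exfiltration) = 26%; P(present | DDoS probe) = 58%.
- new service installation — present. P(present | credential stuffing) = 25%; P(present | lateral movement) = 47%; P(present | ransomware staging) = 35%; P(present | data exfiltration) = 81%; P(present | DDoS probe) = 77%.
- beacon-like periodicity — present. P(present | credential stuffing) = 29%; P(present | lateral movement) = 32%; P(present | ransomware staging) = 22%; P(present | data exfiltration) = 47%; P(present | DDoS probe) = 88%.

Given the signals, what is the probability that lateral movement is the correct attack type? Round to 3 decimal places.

Multiply each prior by the joint likelihood of the signal pattern:
  credential stuffing: 0.06 × 0.69 × 0.24 × 0.25 × 0.29 = 0.00072036
  lateral movement: 0.33 × 0.24 × 0.55 × 0.47 × 0.32 = 0.0065514
  ransomware staging: 0.32 × 0.92 × 0.86 × 0.35 × 0.22 = 0.019495
  data exfiltration: 0.10 × 0.82 × 0.26 × 0.81 × 0.47 = 0.0081165
  DDoS probe: 0.19 × 0.37 × 0.58 × 0.77 × 0.88 = 0.027628
Normalizing constant Z = 0.00072036 + 0.0065514 + 0.019495 + 0.0081165 + 0.027628 = 0.062512.
P(lateral movement | evidence) = 0.0065514 / 0.062512 ≈ 0.105.

0.105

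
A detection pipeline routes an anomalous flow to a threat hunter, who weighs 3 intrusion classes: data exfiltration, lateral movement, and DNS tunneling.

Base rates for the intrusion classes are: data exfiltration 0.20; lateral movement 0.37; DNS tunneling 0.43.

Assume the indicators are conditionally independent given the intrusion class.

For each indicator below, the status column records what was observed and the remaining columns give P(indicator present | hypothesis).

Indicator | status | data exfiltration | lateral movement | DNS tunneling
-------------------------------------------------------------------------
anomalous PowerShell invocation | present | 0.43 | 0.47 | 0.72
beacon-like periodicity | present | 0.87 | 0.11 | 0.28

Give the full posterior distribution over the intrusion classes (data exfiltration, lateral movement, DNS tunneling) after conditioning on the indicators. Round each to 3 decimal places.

By Bayes' rule with conditional independence, the unnormalized weight for each hypothesis is prior × ∏ likelihoods:
  data exfiltration: 0.20 × 0.43 × 0.87 = 0.07482
  lateral movement: 0.37 × 0.47 × 0.11 = 0.019129
  DNS tunneling: 0.43 × 0.72 × 0.28 = 0.086688
The unnormalized weights sum to 0.18064.
P(data exfiltration | evidence) = 0.07482 / 0.18064 ≈ 0.414
P(lateral movement | evidence) = 0.019129 / 0.18064 ≈ 0.106
P(DNS tunneling | evidence) = 0.086688 / 0.18064 ≈ 0.480

0.414, 0.106, 0.480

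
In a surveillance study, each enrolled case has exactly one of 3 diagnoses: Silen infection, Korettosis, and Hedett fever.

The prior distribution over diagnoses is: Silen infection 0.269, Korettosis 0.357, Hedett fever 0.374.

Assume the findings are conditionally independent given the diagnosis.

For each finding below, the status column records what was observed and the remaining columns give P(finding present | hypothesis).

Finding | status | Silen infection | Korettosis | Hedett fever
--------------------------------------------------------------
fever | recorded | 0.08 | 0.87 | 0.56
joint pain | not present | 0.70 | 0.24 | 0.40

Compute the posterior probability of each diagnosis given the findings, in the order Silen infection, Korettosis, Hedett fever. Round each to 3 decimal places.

0.018, 0.641, 0.341

By Bayes' rule with conditional independence, the unnormalized weight for each hypothesis is prior × ∏ likelihoods (using 1 − P(present | H) for each absent finding):
  Silen infection: 0.269 × 0.08 × (1 − 0.70) = 0.006456
  Korettosis: 0.357 × 0.87 × (1 − 0.24) = 0.23605
  Hedett fever: 0.374 × 0.56 × (1 − 0.40) = 0.12566
Normalizing constant Z = 0.006456 + 0.23605 + 0.12566 = 0.36817.
P(Silen infection | evidence) = 0.006456 / 0.36817 ≈ 0.018
P(Korettosis | evidence) = 0.23605 / 0.36817 ≈ 0.641
P(Hedett fever | evidence) = 0.12566 / 0.36817 ≈ 0.341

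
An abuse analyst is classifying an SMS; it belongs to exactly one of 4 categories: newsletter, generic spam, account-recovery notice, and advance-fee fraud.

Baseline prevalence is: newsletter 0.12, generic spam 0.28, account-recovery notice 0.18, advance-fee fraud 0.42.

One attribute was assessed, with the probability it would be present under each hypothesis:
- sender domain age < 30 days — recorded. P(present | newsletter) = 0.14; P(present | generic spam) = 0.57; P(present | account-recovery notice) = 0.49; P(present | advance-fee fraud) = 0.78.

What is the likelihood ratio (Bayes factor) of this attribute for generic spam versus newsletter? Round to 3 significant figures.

The Bayes factor is the ratio of the two likelihoods.
  generic spam: 0.57
  newsletter: 0.14
Bayes factor = 0.57 / 0.14 ≈ 4.07

4.07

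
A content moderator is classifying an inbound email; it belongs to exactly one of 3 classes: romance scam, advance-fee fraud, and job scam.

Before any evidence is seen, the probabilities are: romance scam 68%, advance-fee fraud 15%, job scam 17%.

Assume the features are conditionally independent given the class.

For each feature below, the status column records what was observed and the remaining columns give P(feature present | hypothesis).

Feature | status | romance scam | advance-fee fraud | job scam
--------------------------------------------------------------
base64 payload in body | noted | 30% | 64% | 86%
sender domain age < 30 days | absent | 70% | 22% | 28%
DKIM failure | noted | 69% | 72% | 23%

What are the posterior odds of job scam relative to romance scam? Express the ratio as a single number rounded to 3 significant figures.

0.573

Unnormalized posterior weight (prior times the feature likelihoods) for each of the two hypotheses (using 1 − P(present | H) for each absent feature):
  job scam: 0.17 × 0.86 × (1 − 0.28) × 0.23 = 0.024211
  romance scam: 0.68 × 0.30 × (1 − 0.70) × 0.69 = 0.042228
Odds(job scam : romance scam) = 0.024211 / 0.042228 ≈ 0.573.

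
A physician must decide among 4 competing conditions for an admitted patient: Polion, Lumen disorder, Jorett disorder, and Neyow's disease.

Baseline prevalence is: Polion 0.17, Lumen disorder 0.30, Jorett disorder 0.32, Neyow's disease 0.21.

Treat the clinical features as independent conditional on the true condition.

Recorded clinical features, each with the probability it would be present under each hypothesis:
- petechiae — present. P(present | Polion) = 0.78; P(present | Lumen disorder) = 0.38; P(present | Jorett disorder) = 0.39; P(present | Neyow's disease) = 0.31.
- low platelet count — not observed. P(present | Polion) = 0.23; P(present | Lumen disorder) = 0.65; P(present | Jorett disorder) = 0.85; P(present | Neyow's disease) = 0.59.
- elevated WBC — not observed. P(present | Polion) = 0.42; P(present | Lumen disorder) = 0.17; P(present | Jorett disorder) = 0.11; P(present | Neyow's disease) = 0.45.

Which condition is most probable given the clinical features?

By Bayes' rule with conditional independence, the unnormalized weight for each hypothesis is prior × ∏ likelihoods (using 1 − P(present | H) for each absent clinical feature):
  Polion: 0.17 × 0.78 × (1 − 0.23) × (1 − 0.42) = 0.059219
  Lumen disorder: 0.30 × 0.38 × (1 − 0.65) × (1 − 0.17) = 0.033117
  Jorett disorder: 0.32 × 0.39 × (1 − 0.85) × (1 − 0.11) = 0.016661
  Neyow's disease: 0.21 × 0.31 × (1 − 0.59) × (1 − 0.45) = 0.01468
Marginal likelihood of the evidence = 0.12368.
P(Polion | evidence) ≈ 0.059219 / 0.12368 ≈ 0.479
P(Lumen disorder | evidence) ≈ 0.033117 / 0.12368 ≈ 0.268
P(Jorett disorder | evidence) ≈ 0.016661 / 0.12368 ≈ 0.135
P(Neyow's disease | evidence) ≈ 0.01468 / 0.12368 ≈ 0.119
The largest is 0.479, so Polion is most probable.

Polion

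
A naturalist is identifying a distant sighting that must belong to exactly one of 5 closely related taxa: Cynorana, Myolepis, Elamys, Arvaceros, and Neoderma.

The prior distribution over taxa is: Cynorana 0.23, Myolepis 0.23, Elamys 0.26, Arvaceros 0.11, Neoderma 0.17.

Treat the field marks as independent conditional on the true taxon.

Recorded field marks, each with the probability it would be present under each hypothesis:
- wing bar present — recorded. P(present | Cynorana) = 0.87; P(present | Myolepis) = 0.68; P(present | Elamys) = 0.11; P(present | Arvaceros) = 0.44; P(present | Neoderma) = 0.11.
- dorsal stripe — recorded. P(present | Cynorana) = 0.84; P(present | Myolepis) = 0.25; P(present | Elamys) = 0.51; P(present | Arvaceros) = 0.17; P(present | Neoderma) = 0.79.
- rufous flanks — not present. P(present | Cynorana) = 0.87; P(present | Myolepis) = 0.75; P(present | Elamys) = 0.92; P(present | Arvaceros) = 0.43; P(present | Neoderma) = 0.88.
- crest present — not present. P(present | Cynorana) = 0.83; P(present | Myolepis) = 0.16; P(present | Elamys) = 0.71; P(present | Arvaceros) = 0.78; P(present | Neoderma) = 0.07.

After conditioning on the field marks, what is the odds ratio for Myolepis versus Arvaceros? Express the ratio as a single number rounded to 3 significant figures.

7.96

Unnormalized posterior weight (prior times the field mark likelihoods) for each of the two hypotheses (using 1 − P(present | H) for each absent field mark):
  Myolepis: 0.23 × 0.68 × 0.25 × (1 − 0.75) × (1 − 0.16) = 0.008211
  Arvaceros: 0.11 × 0.44 × 0.17 × (1 − 0.43) × (1 − 0.78) = 0.0010318
Odds(Myolepis : Arvaceros) = 0.008211 / 0.0010318 ≈ 7.96.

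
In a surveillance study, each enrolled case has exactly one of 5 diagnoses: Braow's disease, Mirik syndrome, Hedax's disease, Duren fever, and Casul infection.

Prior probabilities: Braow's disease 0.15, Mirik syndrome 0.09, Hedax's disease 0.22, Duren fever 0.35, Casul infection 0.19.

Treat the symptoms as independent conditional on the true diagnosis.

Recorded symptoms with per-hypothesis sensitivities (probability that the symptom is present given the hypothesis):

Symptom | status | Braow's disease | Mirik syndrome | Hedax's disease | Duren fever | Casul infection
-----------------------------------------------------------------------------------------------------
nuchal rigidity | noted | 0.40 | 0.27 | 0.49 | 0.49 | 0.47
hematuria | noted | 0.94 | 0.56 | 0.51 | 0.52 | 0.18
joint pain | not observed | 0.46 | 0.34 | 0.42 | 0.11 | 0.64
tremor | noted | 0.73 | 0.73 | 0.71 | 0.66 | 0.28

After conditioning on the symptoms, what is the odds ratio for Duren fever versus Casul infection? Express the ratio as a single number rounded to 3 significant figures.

32.3

Posterior odds equal prior odds times the likelihood ratio; only the two competing hypotheses matter (using 1 − P(present | H) for each absent symptom).
  Duren fever: 0.35 × 0.49 × 0.52 × (1 − 0.11) × 0.66 = 0.052384
  Casul infection: 0.19 × 0.47 × 0.18 × (1 − 0.64) × 0.28 = 0.0016203
Odds(Duren fever : Casul infection) = 0.052384 / 0.0016203 ≈ 32.3.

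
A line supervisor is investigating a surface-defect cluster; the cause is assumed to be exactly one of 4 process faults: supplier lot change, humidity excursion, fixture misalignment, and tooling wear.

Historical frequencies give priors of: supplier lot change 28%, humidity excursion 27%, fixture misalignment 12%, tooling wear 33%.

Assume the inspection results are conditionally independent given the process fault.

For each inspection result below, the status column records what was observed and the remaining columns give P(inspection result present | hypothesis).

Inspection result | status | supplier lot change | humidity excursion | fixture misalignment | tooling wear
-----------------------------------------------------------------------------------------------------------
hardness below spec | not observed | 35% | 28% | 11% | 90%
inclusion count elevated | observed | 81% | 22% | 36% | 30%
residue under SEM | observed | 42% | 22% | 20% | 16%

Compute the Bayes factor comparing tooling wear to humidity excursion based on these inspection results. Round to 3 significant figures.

0.138

Joint likelihood of the inspection result pattern under each hypothesis (using 1 − P(present | H) for each absent inspection result):
  tooling wear: (1 − 0.90) × 0.30 × 0.16 = 0.0048
  humidity excursion: (1 − 0.28) × 0.22 × 0.22 = 0.034848
Bayes factor = 0.0048 / 0.034848 ≈ 0.138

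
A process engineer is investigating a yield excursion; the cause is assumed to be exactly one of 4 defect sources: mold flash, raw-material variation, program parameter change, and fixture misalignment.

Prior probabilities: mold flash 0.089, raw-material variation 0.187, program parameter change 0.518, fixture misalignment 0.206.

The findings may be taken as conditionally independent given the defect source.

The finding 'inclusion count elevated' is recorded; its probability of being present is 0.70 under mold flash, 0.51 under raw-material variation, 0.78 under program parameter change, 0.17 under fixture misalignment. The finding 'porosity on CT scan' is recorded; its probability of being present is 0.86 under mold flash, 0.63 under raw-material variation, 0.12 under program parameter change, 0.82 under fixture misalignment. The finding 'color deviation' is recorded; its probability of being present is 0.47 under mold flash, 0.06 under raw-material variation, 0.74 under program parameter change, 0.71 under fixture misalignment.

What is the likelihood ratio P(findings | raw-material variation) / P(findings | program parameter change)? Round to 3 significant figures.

0.278

Joint likelihood of the evidence pattern under each hypothesis:
  raw-material variation: 0.51 × 0.63 × 0.06 = 0.019278
  program parameter change: 0.78 × 0.12 × 0.74 = 0.069264
Bayes factor = 0.019278 / 0.069264 ≈ 0.278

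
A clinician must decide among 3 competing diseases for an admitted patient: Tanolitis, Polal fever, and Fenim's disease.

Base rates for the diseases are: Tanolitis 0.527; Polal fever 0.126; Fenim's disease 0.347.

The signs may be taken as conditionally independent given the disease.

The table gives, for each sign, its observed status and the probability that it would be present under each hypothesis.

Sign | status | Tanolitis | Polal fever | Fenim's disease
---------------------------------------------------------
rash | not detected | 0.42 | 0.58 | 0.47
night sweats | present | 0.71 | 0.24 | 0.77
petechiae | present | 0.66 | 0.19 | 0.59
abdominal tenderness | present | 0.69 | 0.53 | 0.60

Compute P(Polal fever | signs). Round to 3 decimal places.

0.009

By Bayes' rule with conditional independence, the unnormalized weight for each hypothesis is prior × ∏ likelihoods (using 1 − P(present | H) for each absent sign):
  Tanolitis: 0.527 × (1 − 0.42) × 0.71 × 0.66 × 0.69 = 0.09883
  Polal fever: 0.126 × (1 − 0.58) × 0.24 × 0.19 × 0.53 = 0.001279
  Fenim's disease: 0.347 × (1 − 0.47) × 0.77 × 0.59 × 0.60 = 0.05013
The unnormalized weights sum to 0.15024.
P(Polal fever | evidence) = 0.001279 / 0.15024 ≈ 0.009.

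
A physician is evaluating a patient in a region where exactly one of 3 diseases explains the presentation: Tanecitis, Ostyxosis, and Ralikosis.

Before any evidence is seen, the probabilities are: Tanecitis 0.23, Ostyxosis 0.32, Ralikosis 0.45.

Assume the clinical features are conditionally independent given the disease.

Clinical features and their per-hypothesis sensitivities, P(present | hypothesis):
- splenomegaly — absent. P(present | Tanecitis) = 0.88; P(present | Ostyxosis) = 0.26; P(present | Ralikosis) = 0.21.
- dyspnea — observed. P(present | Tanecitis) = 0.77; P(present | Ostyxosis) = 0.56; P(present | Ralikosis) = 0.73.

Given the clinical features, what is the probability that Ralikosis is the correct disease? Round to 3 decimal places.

0.628

By Bayes' rule with conditional independence, the unnormalized weight for each hypothesis is prior × ∏ likelihoods (using 1 − P(present | H) for each absent clinical feature):
  Tanecitis: 0.23 × (1 − 0.88) × 0.77 = 0.021252
  Ostyxosis: 0.32 × (1 − 0.26) × 0.56 = 0.13261
  Ralikosis: 0.45 × (1 − 0.21) × 0.73 = 0.25951
Normalizing constant Z = 0.021252 + 0.13261 + 0.25951 = 0.41338.
P(Ralikosis | evidence) = 0.25951 / 0.41338 ≈ 0.628.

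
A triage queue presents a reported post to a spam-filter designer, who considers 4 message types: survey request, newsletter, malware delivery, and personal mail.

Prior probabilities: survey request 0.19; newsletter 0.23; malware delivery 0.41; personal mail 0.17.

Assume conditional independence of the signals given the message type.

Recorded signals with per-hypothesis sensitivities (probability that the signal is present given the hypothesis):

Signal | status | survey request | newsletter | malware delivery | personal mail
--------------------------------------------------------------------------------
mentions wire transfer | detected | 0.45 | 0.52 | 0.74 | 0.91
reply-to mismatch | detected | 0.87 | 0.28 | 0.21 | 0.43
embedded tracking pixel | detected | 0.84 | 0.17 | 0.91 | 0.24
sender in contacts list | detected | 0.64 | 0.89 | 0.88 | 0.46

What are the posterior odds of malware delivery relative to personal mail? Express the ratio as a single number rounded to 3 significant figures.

Posterior odds equal prior odds times the likelihood ratio; only the two competing hypotheses matter.
  malware delivery: 0.41 × 0.74 × 0.21 × 0.91 × 0.88 = 0.051022
  personal mail: 0.17 × 0.91 × 0.43 × 0.24 × 0.46 = 0.0073439
Odds(malware delivery : personal mail) = 0.051022 / 0.0073439 ≈ 6.95.

6.95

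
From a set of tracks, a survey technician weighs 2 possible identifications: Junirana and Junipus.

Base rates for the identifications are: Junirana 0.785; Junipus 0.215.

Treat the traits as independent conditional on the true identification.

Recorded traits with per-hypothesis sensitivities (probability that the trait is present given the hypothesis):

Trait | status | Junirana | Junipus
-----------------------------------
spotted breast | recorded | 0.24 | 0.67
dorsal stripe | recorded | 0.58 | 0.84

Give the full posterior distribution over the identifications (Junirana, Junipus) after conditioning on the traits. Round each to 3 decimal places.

For each hypothesis, the unnormalized posterior weight is prior × product of the trait likelihoods:
  Junirana: 0.785 × 0.24 × 0.58 = 0.10927
  Junipus: 0.215 × 0.67 × 0.84 = 0.121
The unnormalized weights sum to 0.23027.
P(Junirana | evidence) = 0.10927 / 0.23027 ≈ 0.475
P(Junipus | evidence) = 0.121 / 0.23027 ≈ 0.525

0.475, 0.525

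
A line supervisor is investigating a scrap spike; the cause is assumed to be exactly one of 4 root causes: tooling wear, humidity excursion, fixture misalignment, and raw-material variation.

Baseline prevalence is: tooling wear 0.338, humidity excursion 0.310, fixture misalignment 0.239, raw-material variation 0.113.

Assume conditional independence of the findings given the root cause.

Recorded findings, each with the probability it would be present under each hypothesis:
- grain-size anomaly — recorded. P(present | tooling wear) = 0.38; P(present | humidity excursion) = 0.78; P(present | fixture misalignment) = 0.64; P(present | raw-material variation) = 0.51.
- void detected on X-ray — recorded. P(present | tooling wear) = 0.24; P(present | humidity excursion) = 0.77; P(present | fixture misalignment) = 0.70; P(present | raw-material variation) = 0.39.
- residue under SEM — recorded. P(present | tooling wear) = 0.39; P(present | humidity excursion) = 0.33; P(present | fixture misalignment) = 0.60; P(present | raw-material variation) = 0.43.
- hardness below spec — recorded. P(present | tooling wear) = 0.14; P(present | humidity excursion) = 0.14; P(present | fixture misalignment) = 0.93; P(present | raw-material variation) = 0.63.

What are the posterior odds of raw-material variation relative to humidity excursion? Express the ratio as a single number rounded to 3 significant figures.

0.708

Posterior odds equal prior odds times the likelihood ratio; only the two competing hypotheses matter.
  raw-material variation: 0.113 × 0.51 × 0.39 × 0.43 × 0.63 = 0.0060887
  humidity excursion: 0.310 × 0.78 × 0.77 × 0.33 × 0.14 = 0.0086018
Posterior odds = 0.0060887 / 0.0086018 ≈ 0.708.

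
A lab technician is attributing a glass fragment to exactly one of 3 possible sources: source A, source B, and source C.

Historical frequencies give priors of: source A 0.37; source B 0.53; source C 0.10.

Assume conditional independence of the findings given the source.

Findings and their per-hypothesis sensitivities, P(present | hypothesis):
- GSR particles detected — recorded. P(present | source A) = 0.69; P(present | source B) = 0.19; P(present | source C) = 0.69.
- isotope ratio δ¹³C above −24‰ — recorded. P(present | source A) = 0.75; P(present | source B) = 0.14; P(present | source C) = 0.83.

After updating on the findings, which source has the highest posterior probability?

source A

Multiply each prior by the joint likelihood of the evidence pattern:
  source A: 0.37 × 0.69 × 0.75 = 0.19147
  source B: 0.53 × 0.19 × 0.14 = 0.014098
  source C: 0.10 × 0.69 × 0.83 = 0.05727
The unnormalized weights sum to 0.26284.
P(source A | evidence) ≈ 0.19147 / 0.26284 ≈ 0.728
P(source B | evidence) ≈ 0.014098 / 0.26284 ≈ 0.054
P(source C | evidence) ≈ 0.05727 / 0.26284 ≈ 0.218
The largest is 0.728, so source A is most probable.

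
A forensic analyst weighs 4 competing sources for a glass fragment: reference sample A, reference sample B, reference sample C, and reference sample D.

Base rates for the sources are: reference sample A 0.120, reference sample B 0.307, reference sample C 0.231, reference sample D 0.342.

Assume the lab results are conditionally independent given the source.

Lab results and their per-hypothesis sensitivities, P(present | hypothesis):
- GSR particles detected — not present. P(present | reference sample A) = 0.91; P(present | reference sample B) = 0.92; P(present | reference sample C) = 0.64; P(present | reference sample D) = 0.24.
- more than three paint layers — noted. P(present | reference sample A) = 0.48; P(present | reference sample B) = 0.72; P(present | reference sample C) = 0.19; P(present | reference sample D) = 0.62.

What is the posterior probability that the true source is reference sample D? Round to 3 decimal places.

0.806

Multiply each prior by the joint likelihood of the lab result pattern (using 1 − P(present | H) for each absent lab result):
  reference sample A: 0.120 × (1 − 0.91) × 0.48 = 0.005184
  reference sample B: 0.307 × (1 − 0.92) × 0.72 = 0.017683
  reference sample C: 0.231 × (1 − 0.64) × 0.19 = 0.0158
  reference sample D: 0.342 × (1 − 0.24) × 0.62 = 0.16115
Normalizing constant Z = 0.005184 + 0.017683 + 0.0158 + 0.16115 = 0.19982.
P(reference sample D | evidence) = 0.16115 / 0.19982 ≈ 0.806.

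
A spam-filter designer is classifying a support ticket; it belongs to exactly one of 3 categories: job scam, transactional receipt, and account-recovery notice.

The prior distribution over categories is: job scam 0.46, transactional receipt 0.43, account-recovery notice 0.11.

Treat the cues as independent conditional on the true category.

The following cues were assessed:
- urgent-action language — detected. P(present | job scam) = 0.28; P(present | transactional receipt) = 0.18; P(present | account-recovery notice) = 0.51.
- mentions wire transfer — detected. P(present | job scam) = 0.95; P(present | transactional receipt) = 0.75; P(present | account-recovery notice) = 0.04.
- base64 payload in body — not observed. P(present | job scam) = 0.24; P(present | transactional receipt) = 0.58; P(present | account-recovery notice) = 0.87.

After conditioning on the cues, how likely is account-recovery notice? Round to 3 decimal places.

Multiply each prior by the joint likelihood of the cue pattern (using 1 − P(present | H) for each absent cue):
  job scam: 0.46 × 0.28 × 0.95 × (1 − 0.24) = 0.092994
  transactional receipt: 0.43 × 0.18 × 0.75 × (1 − 0.58) = 0.024381
  account-recovery notice: 0.11 × 0.51 × 0.04 × (1 − 0.87) = 0.00029172
The unnormalized weights sum to 0.11767.
P(account-recovery notice | evidence) = 0.00029172 / 0.11767 ≈ 0.002.

0.002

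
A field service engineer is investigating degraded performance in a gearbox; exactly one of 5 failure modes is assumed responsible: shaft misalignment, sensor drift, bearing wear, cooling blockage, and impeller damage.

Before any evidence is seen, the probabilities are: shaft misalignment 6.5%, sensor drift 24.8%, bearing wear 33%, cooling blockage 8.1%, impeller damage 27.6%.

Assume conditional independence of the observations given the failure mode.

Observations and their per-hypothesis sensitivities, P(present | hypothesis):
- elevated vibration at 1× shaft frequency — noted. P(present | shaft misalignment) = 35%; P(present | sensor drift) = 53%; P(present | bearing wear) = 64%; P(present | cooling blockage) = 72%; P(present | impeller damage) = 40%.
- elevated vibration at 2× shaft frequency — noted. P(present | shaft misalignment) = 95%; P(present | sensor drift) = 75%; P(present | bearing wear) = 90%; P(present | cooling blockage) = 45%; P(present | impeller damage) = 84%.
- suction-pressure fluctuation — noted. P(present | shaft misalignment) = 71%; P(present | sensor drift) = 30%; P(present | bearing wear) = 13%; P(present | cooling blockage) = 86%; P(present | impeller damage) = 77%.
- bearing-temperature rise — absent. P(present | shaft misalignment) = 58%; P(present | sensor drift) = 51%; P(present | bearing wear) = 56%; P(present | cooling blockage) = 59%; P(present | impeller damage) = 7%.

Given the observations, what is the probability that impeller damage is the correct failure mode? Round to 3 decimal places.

For each hypothesis, the unnormalized posterior weight is prior × product of the observation likelihoods (using 1 − P(present | H) for each absent observation):
  shaft misalignment: 0.065 × 0.35 × 0.95 × 0.71 × (1 − 0.58) = 0.0064448
  sensor drift: 0.248 × 0.53 × 0.75 × 0.30 × (1 − 0.51) = 0.014491
  bearing wear: 0.330 × 0.64 × 0.90 × 0.13 × (1 − 0.56) = 0.010873
  cooling blockage: 0.081 × 0.72 × 0.45 × 0.86 × (1 − 0.59) = 0.0092536
  impeller damage: 0.276 × 0.40 × 0.84 × 0.77 × (1 − 0.07) = 0.066408
Marginal likelihood of the evidence = 0.10747.
P(impeller damage | evidence) = 0.066408 / 0.10747 ≈ 0.618.

0.618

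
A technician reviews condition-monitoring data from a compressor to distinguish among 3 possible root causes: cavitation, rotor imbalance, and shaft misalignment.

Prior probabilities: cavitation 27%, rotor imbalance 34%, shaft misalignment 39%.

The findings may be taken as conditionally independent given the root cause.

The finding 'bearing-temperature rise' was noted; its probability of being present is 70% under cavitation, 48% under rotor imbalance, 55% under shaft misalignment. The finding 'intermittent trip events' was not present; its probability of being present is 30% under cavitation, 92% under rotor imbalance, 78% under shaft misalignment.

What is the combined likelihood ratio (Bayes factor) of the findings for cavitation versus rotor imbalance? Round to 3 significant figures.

Joint likelihood of the evidence pattern under each hypothesis (using 1 − P(present | H) for each absent finding):
  cavitation: 0.70 × (1 − 0.30) = 0.49
  rotor imbalance: 0.48 × (1 − 0.92) = 0.0384
Bayes factor = 0.49 / 0.0384 ≈ 12.8

12.8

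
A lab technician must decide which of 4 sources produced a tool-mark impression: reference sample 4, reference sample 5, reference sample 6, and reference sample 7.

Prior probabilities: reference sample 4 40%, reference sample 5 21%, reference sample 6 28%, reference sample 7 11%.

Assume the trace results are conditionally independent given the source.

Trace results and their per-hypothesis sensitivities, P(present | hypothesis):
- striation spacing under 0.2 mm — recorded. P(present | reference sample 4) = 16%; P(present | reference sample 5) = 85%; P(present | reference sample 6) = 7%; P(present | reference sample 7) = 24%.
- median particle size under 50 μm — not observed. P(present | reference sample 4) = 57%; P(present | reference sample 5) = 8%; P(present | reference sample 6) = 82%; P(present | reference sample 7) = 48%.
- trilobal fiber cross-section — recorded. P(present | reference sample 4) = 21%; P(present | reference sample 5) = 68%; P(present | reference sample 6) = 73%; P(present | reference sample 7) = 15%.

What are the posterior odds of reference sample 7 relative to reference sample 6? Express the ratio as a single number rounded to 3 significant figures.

0.800

The normalizing constant cancels in an odds ratio, so compute prior × likelihood for the two hypotheses only (using 1 − P(present | H) for each absent trace result):
  reference sample 7: 0.11 × 0.24 × (1 − 0.48) × 0.15 = 0.0020592
  reference sample 6: 0.28 × 0.07 × (1 − 0.82) × 0.73 = 0.0025754
Posterior odds = 0.0020592 / 0.0025754 ≈ 0.800.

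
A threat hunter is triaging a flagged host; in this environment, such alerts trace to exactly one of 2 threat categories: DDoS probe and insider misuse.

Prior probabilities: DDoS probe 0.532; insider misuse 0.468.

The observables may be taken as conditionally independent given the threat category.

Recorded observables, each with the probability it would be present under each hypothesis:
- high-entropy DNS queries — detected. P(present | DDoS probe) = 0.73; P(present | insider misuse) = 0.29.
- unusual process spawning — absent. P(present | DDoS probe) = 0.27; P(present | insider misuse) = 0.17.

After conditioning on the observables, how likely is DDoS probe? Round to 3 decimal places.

By Bayes' rule with conditional independence, the unnormalized weight for each hypothesis is prior × ∏ likelihoods (using 1 − P(present | H) for each absent observable):
  DDoS probe: 0.532 × 0.73 × (1 − 0.27) = 0.2835
  insider misuse: 0.468 × 0.29 × (1 − 0.17) = 0.11265
Normalizing constant Z = 0.2835 + 0.11265 = 0.39615.
P(DDoS probe | evidence) = 0.2835 / 0.39615 ≈ 0.716.

0.716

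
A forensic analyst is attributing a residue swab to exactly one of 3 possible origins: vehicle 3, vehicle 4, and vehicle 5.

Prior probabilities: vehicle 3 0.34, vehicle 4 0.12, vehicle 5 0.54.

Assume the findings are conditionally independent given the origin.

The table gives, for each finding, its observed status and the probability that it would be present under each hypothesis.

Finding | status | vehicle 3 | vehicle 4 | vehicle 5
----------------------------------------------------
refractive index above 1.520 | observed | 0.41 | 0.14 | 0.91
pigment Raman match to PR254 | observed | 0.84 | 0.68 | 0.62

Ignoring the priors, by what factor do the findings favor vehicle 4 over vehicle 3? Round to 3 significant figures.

0.276

Take the product of per-finding likelihoods under each hypothesis, then divide.
  vehicle 4: 0.14 × 0.68 = 0.0952
  vehicle 3: 0.41 × 0.84 = 0.3444
Bayes factor = 0.0952 / 0.3444 ≈ 0.276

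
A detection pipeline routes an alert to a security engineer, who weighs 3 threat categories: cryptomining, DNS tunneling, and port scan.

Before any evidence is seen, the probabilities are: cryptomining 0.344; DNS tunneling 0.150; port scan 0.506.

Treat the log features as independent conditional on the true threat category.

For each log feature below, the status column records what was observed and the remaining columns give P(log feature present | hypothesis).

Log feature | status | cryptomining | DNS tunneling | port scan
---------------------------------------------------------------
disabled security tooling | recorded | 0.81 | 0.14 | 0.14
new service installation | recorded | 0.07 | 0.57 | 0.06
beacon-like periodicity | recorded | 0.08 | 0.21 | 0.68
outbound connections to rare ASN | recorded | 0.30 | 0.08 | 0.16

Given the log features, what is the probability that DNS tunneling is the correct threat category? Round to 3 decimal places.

0.178

For each hypothesis, the unnormalized posterior weight is prior × product of the log feature likelihoods:
  cryptomining: 0.344 × 0.81 × 0.07 × 0.08 × 0.30 = 0.00046812
  DNS tunneling: 0.150 × 0.14 × 0.57 × 0.21 × 0.08 = 0.0002011
  port scan: 0.506 × 0.14 × 0.06 × 0.68 × 0.16 = 0.00046244
Normalizing constant Z = 0.00046812 + 0.0002011 + 0.00046244 = 0.0011317.
P(DNS tunneling | evidence) = 0.0002011 / 0.0011317 ≈ 0.178.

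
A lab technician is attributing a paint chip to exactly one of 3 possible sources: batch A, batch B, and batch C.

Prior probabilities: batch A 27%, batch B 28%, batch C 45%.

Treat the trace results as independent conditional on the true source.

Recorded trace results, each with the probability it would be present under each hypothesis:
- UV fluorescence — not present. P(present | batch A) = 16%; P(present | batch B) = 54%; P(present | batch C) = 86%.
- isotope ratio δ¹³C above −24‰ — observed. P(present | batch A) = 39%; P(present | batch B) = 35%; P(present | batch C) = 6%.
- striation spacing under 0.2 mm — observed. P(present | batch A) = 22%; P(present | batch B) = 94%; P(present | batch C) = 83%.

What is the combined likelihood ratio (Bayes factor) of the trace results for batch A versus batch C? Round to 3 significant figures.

Take the product of per-trace result likelihoods under each hypothesis (using 1 − P(present | H) for each absent trace result), then divide.
  batch A: (1 − 0.16) × 0.39 × 0.22 = 0.072072
  batch C: (1 − 0.86) × 0.06 × 0.83 = 0.006972
Bayes factor = 0.072072 / 0.006972 ≈ 10.3

10.3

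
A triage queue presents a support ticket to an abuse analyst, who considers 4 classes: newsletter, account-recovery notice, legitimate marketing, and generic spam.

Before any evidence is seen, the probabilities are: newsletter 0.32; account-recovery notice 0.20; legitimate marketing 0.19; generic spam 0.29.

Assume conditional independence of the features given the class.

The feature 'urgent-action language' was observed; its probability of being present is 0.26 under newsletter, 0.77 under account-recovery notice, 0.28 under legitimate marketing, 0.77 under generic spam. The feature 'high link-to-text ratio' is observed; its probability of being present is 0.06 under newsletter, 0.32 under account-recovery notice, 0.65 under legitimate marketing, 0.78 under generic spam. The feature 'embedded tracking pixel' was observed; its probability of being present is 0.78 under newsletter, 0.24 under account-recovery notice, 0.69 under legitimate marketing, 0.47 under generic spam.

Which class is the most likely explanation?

Multiply each prior by the joint likelihood of the feature pattern:
  newsletter: 0.32 × 0.26 × 0.06 × 0.78 = 0.0038938
  account-recovery notice: 0.20 × 0.77 × 0.32 × 0.24 = 0.011827
  legitimate marketing: 0.19 × 0.28 × 0.65 × 0.69 = 0.02386
  generic spam: 0.29 × 0.77 × 0.78 × 0.47 = 0.081862
Normalizing constant Z = 0.0038938 + 0.011827 + 0.02386 + 0.081862 = 0.12144.
P(newsletter | evidence) ≈ 0.0038938 / 0.12144 ≈ 0.032
P(account-recovery notice | evidence) ≈ 0.011827 / 0.12144 ≈ 0.097
P(legitimate marketing | evidence) ≈ 0.02386 / 0.12144 ≈ 0.196
P(generic spam | evidence) ≈ 0.081862 / 0.12144 ≈ 0.674
The largest is 0.674, so generic spam is most probable.

generic spam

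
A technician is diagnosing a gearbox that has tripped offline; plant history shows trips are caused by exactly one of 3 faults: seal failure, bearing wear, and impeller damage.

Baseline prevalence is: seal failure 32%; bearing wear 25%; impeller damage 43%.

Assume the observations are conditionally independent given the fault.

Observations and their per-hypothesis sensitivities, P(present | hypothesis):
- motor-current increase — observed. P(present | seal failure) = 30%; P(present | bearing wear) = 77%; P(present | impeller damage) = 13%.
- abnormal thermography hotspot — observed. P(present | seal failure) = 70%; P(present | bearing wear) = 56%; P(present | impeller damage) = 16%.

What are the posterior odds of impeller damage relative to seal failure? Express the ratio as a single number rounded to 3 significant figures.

0.133

The normalizing constant cancels in an odds ratio, so compute prior × likelihood for the two hypotheses only:
  impeller damage: 0.43 × 0.13 × 0.16 = 0.008944
  seal failure: 0.32 × 0.30 × 0.70 = 0.0672
Posterior odds = 0.008944 / 0.0672 ≈ 0.133.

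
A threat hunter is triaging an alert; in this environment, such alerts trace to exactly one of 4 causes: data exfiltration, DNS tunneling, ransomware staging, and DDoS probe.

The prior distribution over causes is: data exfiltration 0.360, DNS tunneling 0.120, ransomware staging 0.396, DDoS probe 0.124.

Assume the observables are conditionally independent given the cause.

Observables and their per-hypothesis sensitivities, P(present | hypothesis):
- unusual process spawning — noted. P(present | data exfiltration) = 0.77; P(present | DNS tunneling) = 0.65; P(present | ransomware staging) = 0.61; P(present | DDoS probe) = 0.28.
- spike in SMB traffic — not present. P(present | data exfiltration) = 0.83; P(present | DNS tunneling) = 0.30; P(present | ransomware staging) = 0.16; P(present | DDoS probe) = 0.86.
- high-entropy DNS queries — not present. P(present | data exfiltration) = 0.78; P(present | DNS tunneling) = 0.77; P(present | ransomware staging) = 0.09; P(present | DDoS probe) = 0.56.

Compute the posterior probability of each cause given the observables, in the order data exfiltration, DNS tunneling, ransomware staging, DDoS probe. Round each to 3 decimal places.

0.049, 0.060, 0.880, 0.010

By Bayes' rule with conditional independence, the unnormalized weight for each hypothesis is prior × ∏ likelihoods (using 1 − P(present | H) for each absent observable):
  data exfiltration: 0.360 × 0.77 × (1 − 0.83) × (1 − 0.78) = 0.010367
  DNS tunneling: 0.120 × 0.65 × (1 − 0.30) × (1 − 0.77) = 0.012558
  ransomware staging: 0.396 × 0.61 × (1 − 0.16) × (1 − 0.09) = 0.18465
  DDoS probe: 0.124 × 0.28 × (1 − 0.86) × (1 − 0.56) = 0.0021388
Normalizing constant Z = 0.010367 + 0.012558 + 0.18465 + 0.0021388 = 0.20971.
P(data exfiltration | evidence) = 0.010367 / 0.20971 ≈ 0.049
P(DNS tunneling | evidence) = 0.012558 / 0.20971 ≈ 0.060
P(ransomware staging | evidence) = 0.18465 / 0.20971 ≈ 0.880
P(DDoS probe | evidence) = 0.0021388 / 0.20971 ≈ 0.010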